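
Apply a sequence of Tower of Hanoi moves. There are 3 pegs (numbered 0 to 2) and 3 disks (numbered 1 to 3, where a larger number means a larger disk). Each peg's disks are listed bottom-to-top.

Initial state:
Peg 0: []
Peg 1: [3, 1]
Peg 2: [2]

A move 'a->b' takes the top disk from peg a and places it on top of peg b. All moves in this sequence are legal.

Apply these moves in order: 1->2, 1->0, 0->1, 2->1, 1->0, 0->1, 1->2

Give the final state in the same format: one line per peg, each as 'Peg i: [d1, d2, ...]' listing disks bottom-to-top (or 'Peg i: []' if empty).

After move 1 (1->2):
Peg 0: []
Peg 1: [3]
Peg 2: [2, 1]

After move 2 (1->0):
Peg 0: [3]
Peg 1: []
Peg 2: [2, 1]

After move 3 (0->1):
Peg 0: []
Peg 1: [3]
Peg 2: [2, 1]

After move 4 (2->1):
Peg 0: []
Peg 1: [3, 1]
Peg 2: [2]

After move 5 (1->0):
Peg 0: [1]
Peg 1: [3]
Peg 2: [2]

After move 6 (0->1):
Peg 0: []
Peg 1: [3, 1]
Peg 2: [2]

After move 7 (1->2):
Peg 0: []
Peg 1: [3]
Peg 2: [2, 1]

Answer: Peg 0: []
Peg 1: [3]
Peg 2: [2, 1]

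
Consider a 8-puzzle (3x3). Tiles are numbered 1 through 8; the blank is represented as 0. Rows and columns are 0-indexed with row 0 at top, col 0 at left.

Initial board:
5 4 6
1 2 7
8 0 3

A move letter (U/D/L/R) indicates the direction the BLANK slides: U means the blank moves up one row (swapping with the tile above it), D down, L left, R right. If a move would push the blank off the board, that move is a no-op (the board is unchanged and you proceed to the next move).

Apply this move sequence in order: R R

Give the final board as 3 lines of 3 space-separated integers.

After move 1 (R):
5 4 6
1 2 7
8 3 0

After move 2 (R):
5 4 6
1 2 7
8 3 0

Answer: 5 4 6
1 2 7
8 3 0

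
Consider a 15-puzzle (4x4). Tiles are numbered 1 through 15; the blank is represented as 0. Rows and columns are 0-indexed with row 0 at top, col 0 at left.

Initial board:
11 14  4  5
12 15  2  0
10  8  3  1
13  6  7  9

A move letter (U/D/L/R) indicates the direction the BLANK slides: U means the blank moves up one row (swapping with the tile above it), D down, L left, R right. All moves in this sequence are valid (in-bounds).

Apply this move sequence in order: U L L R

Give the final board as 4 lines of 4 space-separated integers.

After move 1 (U):
11 14  4  0
12 15  2  5
10  8  3  1
13  6  7  9

After move 2 (L):
11 14  0  4
12 15  2  5
10  8  3  1
13  6  7  9

After move 3 (L):
11  0 14  4
12 15  2  5
10  8  3  1
13  6  7  9

After move 4 (R):
11 14  0  4
12 15  2  5
10  8  3  1
13  6  7  9

Answer: 11 14  0  4
12 15  2  5
10  8  3  1
13  6  7  9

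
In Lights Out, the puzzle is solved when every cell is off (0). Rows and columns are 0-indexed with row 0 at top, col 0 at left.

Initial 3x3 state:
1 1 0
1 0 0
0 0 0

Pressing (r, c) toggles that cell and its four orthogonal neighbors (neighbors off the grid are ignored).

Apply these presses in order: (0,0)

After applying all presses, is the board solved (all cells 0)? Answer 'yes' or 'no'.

After press 1 at (0,0):
0 0 0
0 0 0
0 0 0

Lights still on: 0

Answer: yes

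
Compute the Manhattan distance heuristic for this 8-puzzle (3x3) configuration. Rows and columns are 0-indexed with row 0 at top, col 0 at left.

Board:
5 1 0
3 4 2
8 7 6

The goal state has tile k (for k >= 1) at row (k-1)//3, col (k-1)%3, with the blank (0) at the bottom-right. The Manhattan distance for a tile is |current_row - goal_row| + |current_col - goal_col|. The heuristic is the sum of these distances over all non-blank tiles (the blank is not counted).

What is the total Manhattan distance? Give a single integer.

Tile 5: at (0,0), goal (1,1), distance |0-1|+|0-1| = 2
Tile 1: at (0,1), goal (0,0), distance |0-0|+|1-0| = 1
Tile 3: at (1,0), goal (0,2), distance |1-0|+|0-2| = 3
Tile 4: at (1,1), goal (1,0), distance |1-1|+|1-0| = 1
Tile 2: at (1,2), goal (0,1), distance |1-0|+|2-1| = 2
Tile 8: at (2,0), goal (2,1), distance |2-2|+|0-1| = 1
Tile 7: at (2,1), goal (2,0), distance |2-2|+|1-0| = 1
Tile 6: at (2,2), goal (1,2), distance |2-1|+|2-2| = 1
Sum: 2 + 1 + 3 + 1 + 2 + 1 + 1 + 1 = 12

Answer: 12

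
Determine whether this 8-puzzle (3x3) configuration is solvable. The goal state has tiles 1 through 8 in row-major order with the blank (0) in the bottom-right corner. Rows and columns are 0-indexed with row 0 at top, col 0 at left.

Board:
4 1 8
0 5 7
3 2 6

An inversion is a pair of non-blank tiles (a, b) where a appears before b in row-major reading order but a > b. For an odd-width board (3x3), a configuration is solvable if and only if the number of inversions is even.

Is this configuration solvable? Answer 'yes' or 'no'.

Inversions (pairs i<j in row-major order where tile[i] > tile[j] > 0): 14
14 is even, so the puzzle is solvable.

Answer: yes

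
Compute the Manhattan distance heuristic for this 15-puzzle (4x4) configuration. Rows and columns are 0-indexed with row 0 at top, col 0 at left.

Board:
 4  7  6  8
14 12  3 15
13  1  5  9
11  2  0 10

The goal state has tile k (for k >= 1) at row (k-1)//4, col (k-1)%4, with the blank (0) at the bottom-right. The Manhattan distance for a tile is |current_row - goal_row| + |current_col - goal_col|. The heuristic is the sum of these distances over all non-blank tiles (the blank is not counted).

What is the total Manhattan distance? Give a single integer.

Answer: 37

Derivation:
Tile 4: (0,0)->(0,3) = 3
Tile 7: (0,1)->(1,2) = 2
Tile 6: (0,2)->(1,1) = 2
Tile 8: (0,3)->(1,3) = 1
Tile 14: (1,0)->(3,1) = 3
Tile 12: (1,1)->(2,3) = 3
Tile 3: (1,2)->(0,2) = 1
Tile 15: (1,3)->(3,2) = 3
Tile 13: (2,0)->(3,0) = 1
Tile 1: (2,1)->(0,0) = 3
Tile 5: (2,2)->(1,0) = 3
Tile 9: (2,3)->(2,0) = 3
Tile 11: (3,0)->(2,2) = 3
Tile 2: (3,1)->(0,1) = 3
Tile 10: (3,3)->(2,1) = 3
Sum: 3 + 2 + 2 + 1 + 3 + 3 + 1 + 3 + 1 + 3 + 3 + 3 + 3 + 3 + 3 = 37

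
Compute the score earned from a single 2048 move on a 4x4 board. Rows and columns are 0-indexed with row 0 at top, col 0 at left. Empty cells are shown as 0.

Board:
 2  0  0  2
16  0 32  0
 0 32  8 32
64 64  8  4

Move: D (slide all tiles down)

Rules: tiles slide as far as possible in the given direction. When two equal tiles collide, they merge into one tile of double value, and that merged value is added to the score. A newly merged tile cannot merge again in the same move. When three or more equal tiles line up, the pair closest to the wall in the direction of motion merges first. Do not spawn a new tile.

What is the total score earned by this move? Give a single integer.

Answer: 16

Derivation:
Slide down:
col 0: [2, 16, 0, 64] -> [0, 2, 16, 64]  score +0 (running 0)
col 1: [0, 0, 32, 64] -> [0, 0, 32, 64]  score +0 (running 0)
col 2: [0, 32, 8, 8] -> [0, 0, 32, 16]  score +16 (running 16)
col 3: [2, 0, 32, 4] -> [0, 2, 32, 4]  score +0 (running 16)
Board after move:
 0  0  0  0
 2  0  0  2
16 32 32 32
64 64 16  4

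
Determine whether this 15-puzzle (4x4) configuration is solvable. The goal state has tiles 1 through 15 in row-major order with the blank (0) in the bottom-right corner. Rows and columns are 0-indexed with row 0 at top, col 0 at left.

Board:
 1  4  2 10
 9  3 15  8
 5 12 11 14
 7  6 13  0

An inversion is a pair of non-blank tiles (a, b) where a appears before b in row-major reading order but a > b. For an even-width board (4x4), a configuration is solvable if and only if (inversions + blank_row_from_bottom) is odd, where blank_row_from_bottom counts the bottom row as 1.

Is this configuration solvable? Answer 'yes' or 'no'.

Inversions: 33
Blank is in row 3 (0-indexed from top), which is row 1 counting from the bottom (bottom = 1).
33 + 1 = 34, which is even, so the puzzle is not solvable.

Answer: no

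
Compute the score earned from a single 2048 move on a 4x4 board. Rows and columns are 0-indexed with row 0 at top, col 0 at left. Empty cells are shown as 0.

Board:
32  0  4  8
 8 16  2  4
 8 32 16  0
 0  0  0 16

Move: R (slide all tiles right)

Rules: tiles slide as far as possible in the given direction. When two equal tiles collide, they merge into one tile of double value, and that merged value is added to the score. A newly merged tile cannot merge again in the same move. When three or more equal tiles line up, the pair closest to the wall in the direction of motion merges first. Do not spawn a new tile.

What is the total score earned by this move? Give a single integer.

Answer: 0

Derivation:
Slide right:
row 0: [32, 0, 4, 8] -> [0, 32, 4, 8]  score +0 (running 0)
row 1: [8, 16, 2, 4] -> [8, 16, 2, 4]  score +0 (running 0)
row 2: [8, 32, 16, 0] -> [0, 8, 32, 16]  score +0 (running 0)
row 3: [0, 0, 0, 16] -> [0, 0, 0, 16]  score +0 (running 0)
Board after move:
 0 32  4  8
 8 16  2  4
 0  8 32 16
 0  0  0 16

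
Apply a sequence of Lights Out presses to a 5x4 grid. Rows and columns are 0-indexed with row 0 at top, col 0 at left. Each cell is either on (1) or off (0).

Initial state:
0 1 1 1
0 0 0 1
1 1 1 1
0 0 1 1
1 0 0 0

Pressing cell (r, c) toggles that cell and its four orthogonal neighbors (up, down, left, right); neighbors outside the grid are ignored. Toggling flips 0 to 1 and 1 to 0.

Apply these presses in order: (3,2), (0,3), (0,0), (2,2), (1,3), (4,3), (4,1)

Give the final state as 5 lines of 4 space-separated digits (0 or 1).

Answer: 1 0 0 1
1 0 0 1
1 0 1 1
0 0 1 1
0 1 1 1

Derivation:
After press 1 at (3,2):
0 1 1 1
0 0 0 1
1 1 0 1
0 1 0 0
1 0 1 0

After press 2 at (0,3):
0 1 0 0
0 0 0 0
1 1 0 1
0 1 0 0
1 0 1 0

After press 3 at (0,0):
1 0 0 0
1 0 0 0
1 1 0 1
0 1 0 0
1 0 1 0

After press 4 at (2,2):
1 0 0 0
1 0 1 0
1 0 1 0
0 1 1 0
1 0 1 0

After press 5 at (1,3):
1 0 0 1
1 0 0 1
1 0 1 1
0 1 1 0
1 0 1 0

After press 6 at (4,3):
1 0 0 1
1 0 0 1
1 0 1 1
0 1 1 1
1 0 0 1

After press 7 at (4,1):
1 0 0 1
1 0 0 1
1 0 1 1
0 0 1 1
0 1 1 1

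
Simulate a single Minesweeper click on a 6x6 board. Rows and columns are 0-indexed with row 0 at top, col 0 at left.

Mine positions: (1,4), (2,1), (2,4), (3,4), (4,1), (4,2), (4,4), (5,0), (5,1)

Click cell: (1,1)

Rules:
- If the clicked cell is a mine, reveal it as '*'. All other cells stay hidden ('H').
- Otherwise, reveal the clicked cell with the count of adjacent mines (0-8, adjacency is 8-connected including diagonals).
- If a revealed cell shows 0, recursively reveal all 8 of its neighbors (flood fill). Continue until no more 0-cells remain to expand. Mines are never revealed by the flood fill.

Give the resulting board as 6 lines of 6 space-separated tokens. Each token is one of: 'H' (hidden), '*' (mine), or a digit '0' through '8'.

H H H H H H
H 1 H H H H
H H H H H H
H H H H H H
H H H H H H
H H H H H H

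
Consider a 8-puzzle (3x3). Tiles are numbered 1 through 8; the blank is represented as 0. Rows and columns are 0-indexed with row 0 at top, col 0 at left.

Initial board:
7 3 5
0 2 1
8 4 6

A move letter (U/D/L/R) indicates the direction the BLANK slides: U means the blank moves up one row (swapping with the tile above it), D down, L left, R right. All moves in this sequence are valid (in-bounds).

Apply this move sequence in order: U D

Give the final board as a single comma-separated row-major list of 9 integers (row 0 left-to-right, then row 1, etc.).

Answer: 7, 3, 5, 0, 2, 1, 8, 4, 6

Derivation:
After move 1 (U):
0 3 5
7 2 1
8 4 6

After move 2 (D):
7 3 5
0 2 1
8 4 6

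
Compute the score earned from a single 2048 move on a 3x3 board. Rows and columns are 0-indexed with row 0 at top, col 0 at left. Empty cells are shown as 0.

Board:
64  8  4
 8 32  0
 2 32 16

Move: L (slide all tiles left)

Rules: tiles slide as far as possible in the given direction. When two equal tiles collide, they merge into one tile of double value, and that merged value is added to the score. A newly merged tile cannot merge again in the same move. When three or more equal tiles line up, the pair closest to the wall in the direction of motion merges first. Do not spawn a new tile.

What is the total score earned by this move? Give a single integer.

Slide left:
row 0: [64, 8, 4] -> [64, 8, 4]  score +0 (running 0)
row 1: [8, 32, 0] -> [8, 32, 0]  score +0 (running 0)
row 2: [2, 32, 16] -> [2, 32, 16]  score +0 (running 0)
Board after move:
64  8  4
 8 32  0
 2 32 16

Answer: 0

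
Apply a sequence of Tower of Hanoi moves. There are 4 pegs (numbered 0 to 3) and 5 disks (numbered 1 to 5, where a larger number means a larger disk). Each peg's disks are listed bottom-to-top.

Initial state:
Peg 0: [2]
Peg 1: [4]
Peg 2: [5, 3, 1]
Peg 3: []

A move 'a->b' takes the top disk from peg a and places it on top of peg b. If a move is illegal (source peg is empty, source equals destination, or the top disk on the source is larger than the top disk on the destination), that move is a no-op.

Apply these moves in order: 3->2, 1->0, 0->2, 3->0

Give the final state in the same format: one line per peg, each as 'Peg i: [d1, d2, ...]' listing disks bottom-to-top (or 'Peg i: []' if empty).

After move 1 (3->2):
Peg 0: [2]
Peg 1: [4]
Peg 2: [5, 3, 1]
Peg 3: []

After move 2 (1->0):
Peg 0: [2]
Peg 1: [4]
Peg 2: [5, 3, 1]
Peg 3: []

After move 3 (0->2):
Peg 0: [2]
Peg 1: [4]
Peg 2: [5, 3, 1]
Peg 3: []

After move 4 (3->0):
Peg 0: [2]
Peg 1: [4]
Peg 2: [5, 3, 1]
Peg 3: []

Answer: Peg 0: [2]
Peg 1: [4]
Peg 2: [5, 3, 1]
Peg 3: []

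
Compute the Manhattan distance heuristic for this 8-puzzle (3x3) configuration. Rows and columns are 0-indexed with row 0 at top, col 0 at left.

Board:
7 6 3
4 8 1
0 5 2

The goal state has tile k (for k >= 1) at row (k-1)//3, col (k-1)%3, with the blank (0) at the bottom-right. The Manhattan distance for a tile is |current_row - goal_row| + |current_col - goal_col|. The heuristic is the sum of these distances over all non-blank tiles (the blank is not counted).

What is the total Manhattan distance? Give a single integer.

Tile 7: (0,0)->(2,0) = 2
Tile 6: (0,1)->(1,2) = 2
Tile 3: (0,2)->(0,2) = 0
Tile 4: (1,0)->(1,0) = 0
Tile 8: (1,1)->(2,1) = 1
Tile 1: (1,2)->(0,0) = 3
Tile 5: (2,1)->(1,1) = 1
Tile 2: (2,2)->(0,1) = 3
Sum: 2 + 2 + 0 + 0 + 1 + 3 + 1 + 3 = 12

Answer: 12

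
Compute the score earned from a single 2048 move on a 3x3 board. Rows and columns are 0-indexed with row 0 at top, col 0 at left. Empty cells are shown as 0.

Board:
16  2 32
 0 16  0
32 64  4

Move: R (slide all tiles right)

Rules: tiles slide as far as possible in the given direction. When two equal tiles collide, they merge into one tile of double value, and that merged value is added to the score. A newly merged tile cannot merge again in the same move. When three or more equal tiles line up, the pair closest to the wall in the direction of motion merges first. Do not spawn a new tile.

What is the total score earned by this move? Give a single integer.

Slide right:
row 0: [16, 2, 32] -> [16, 2, 32]  score +0 (running 0)
row 1: [0, 16, 0] -> [0, 0, 16]  score +0 (running 0)
row 2: [32, 64, 4] -> [32, 64, 4]  score +0 (running 0)
Board after move:
16  2 32
 0  0 16
32 64  4

Answer: 0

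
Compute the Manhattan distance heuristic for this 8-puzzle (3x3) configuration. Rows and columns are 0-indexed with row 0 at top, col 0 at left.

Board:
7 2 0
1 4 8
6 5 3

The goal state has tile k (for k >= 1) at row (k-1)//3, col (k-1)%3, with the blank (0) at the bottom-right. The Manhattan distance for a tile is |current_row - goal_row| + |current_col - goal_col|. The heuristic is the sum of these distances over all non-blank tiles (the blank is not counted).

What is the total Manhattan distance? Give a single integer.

Tile 7: (0,0)->(2,0) = 2
Tile 2: (0,1)->(0,1) = 0
Tile 1: (1,0)->(0,0) = 1
Tile 4: (1,1)->(1,0) = 1
Tile 8: (1,2)->(2,1) = 2
Tile 6: (2,0)->(1,2) = 3
Tile 5: (2,1)->(1,1) = 1
Tile 3: (2,2)->(0,2) = 2
Sum: 2 + 0 + 1 + 1 + 2 + 3 + 1 + 2 = 12

Answer: 12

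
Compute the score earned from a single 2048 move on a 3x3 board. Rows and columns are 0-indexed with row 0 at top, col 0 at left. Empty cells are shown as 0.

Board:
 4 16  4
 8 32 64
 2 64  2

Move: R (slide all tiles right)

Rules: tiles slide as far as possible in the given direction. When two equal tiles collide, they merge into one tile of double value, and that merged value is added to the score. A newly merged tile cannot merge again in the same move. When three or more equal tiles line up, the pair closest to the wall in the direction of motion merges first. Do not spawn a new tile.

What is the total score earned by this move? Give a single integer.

Slide right:
row 0: [4, 16, 4] -> [4, 16, 4]  score +0 (running 0)
row 1: [8, 32, 64] -> [8, 32, 64]  score +0 (running 0)
row 2: [2, 64, 2] -> [2, 64, 2]  score +0 (running 0)
Board after move:
 4 16  4
 8 32 64
 2 64  2

Answer: 0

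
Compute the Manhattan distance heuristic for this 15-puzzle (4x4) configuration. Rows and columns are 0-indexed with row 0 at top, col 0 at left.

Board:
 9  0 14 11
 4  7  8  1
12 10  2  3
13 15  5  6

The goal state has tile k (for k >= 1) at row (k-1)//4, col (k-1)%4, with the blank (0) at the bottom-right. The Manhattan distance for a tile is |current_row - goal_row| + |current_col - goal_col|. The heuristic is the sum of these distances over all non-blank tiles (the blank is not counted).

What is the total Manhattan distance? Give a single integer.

Answer: 37

Derivation:
Tile 9: at (0,0), goal (2,0), distance |0-2|+|0-0| = 2
Tile 14: at (0,2), goal (3,1), distance |0-3|+|2-1| = 4
Tile 11: at (0,3), goal (2,2), distance |0-2|+|3-2| = 3
Tile 4: at (1,0), goal (0,3), distance |1-0|+|0-3| = 4
Tile 7: at (1,1), goal (1,2), distance |1-1|+|1-2| = 1
Tile 8: at (1,2), goal (1,3), distance |1-1|+|2-3| = 1
Tile 1: at (1,3), goal (0,0), distance |1-0|+|3-0| = 4
Tile 12: at (2,0), goal (2,3), distance |2-2|+|0-3| = 3
Tile 10: at (2,1), goal (2,1), distance |2-2|+|1-1| = 0
Tile 2: at (2,2), goal (0,1), distance |2-0|+|2-1| = 3
Tile 3: at (2,3), goal (0,2), distance |2-0|+|3-2| = 3
Tile 13: at (3,0), goal (3,0), distance |3-3|+|0-0| = 0
Tile 15: at (3,1), goal (3,2), distance |3-3|+|1-2| = 1
Tile 5: at (3,2), goal (1,0), distance |3-1|+|2-0| = 4
Tile 6: at (3,3), goal (1,1), distance |3-1|+|3-1| = 4
Sum: 2 + 4 + 3 + 4 + 1 + 1 + 4 + 3 + 0 + 3 + 3 + 0 + 1 + 4 + 4 = 37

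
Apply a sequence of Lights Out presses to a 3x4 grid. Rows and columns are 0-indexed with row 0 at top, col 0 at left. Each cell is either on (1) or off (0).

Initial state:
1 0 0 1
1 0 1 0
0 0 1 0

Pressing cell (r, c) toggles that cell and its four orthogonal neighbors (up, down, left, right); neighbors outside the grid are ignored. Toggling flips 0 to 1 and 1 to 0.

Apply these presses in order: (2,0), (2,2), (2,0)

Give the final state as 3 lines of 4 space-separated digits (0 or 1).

Answer: 1 0 0 1
1 0 0 0
0 1 0 1

Derivation:
After press 1 at (2,0):
1 0 0 1
0 0 1 0
1 1 1 0

After press 2 at (2,2):
1 0 0 1
0 0 0 0
1 0 0 1

After press 3 at (2,0):
1 0 0 1
1 0 0 0
0 1 0 1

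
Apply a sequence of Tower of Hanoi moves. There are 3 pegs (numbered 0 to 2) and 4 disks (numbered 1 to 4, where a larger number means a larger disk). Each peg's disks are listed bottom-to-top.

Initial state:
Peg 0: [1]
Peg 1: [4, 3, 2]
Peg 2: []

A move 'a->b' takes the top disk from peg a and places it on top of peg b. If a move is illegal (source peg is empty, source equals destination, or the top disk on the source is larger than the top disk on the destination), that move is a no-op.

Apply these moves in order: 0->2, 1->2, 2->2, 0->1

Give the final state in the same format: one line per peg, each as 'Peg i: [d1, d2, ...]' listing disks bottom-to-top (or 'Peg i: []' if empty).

After move 1 (0->2):
Peg 0: []
Peg 1: [4, 3, 2]
Peg 2: [1]

After move 2 (1->2):
Peg 0: []
Peg 1: [4, 3, 2]
Peg 2: [1]

After move 3 (2->2):
Peg 0: []
Peg 1: [4, 3, 2]
Peg 2: [1]

After move 4 (0->1):
Peg 0: []
Peg 1: [4, 3, 2]
Peg 2: [1]

Answer: Peg 0: []
Peg 1: [4, 3, 2]
Peg 2: [1]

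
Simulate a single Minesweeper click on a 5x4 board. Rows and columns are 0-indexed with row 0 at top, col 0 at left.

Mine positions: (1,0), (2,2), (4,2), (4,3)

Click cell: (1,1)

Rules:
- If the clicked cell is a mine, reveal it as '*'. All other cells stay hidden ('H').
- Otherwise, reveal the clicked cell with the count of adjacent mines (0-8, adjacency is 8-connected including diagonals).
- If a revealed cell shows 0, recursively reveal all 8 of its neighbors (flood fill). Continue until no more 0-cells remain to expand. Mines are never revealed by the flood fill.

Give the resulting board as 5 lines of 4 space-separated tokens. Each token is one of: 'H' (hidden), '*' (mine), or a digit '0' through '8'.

H H H H
H 2 H H
H H H H
H H H H
H H H H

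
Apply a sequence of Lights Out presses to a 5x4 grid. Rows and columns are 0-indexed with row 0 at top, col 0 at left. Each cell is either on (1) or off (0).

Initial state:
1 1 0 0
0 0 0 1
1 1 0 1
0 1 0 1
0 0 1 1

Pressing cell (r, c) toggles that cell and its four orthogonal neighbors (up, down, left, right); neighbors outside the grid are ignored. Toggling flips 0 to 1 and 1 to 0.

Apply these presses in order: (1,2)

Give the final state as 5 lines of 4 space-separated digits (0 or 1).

Answer: 1 1 1 0
0 1 1 0
1 1 1 1
0 1 0 1
0 0 1 1

Derivation:
After press 1 at (1,2):
1 1 1 0
0 1 1 0
1 1 1 1
0 1 0 1
0 0 1 1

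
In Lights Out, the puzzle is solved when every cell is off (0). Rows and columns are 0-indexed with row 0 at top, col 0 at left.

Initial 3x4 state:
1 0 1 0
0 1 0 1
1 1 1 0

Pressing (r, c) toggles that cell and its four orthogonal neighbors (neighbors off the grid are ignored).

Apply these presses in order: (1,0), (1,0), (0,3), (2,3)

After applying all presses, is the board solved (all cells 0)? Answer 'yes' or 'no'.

After press 1 at (1,0):
0 0 1 0
1 0 0 1
0 1 1 0

After press 2 at (1,0):
1 0 1 0
0 1 0 1
1 1 1 0

After press 3 at (0,3):
1 0 0 1
0 1 0 0
1 1 1 0

After press 4 at (2,3):
1 0 0 1
0 1 0 1
1 1 0 1

Lights still on: 7

Answer: no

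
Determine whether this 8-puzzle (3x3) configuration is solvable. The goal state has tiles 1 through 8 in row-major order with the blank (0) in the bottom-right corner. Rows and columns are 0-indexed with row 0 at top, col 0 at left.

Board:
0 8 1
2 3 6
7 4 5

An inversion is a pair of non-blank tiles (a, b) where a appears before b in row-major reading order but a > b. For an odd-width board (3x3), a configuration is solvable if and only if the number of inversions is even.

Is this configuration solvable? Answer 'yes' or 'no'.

Answer: no

Derivation:
Inversions (pairs i<j in row-major order where tile[i] > tile[j] > 0): 11
11 is odd, so the puzzle is not solvable.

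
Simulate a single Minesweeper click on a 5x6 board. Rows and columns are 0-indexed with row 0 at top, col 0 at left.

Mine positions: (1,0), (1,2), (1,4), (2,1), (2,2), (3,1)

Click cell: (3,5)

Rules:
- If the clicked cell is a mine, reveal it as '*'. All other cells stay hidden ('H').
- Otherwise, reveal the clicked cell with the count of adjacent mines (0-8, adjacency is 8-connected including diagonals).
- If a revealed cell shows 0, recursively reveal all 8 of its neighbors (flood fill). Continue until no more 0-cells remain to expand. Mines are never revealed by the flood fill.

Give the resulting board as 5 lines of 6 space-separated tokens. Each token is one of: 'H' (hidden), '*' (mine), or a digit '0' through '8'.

H H H H H H
H H H H H H
H H H 3 1 1
H H 3 1 0 0
H H 1 0 0 0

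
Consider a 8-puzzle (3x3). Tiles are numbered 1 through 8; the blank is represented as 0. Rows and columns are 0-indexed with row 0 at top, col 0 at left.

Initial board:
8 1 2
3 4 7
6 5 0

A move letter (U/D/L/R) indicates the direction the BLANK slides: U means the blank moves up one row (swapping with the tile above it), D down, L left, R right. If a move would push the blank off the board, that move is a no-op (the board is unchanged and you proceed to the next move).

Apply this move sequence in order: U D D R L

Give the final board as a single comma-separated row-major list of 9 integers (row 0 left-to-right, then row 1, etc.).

After move 1 (U):
8 1 2
3 4 0
6 5 7

After move 2 (D):
8 1 2
3 4 7
6 5 0

After move 3 (D):
8 1 2
3 4 7
6 5 0

After move 4 (R):
8 1 2
3 4 7
6 5 0

After move 5 (L):
8 1 2
3 4 7
6 0 5

Answer: 8, 1, 2, 3, 4, 7, 6, 0, 5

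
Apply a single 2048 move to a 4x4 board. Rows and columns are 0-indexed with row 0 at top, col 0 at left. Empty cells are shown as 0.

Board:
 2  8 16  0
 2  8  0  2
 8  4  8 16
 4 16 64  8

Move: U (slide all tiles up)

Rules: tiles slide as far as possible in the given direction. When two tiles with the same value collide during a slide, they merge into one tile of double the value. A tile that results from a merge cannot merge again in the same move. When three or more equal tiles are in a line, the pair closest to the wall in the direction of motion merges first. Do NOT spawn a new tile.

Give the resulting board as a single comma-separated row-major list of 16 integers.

Answer: 4, 16, 16, 2, 8, 4, 8, 16, 4, 16, 64, 8, 0, 0, 0, 0

Derivation:
Slide up:
col 0: [2, 2, 8, 4] -> [4, 8, 4, 0]
col 1: [8, 8, 4, 16] -> [16, 4, 16, 0]
col 2: [16, 0, 8, 64] -> [16, 8, 64, 0]
col 3: [0, 2, 16, 8] -> [2, 16, 8, 0]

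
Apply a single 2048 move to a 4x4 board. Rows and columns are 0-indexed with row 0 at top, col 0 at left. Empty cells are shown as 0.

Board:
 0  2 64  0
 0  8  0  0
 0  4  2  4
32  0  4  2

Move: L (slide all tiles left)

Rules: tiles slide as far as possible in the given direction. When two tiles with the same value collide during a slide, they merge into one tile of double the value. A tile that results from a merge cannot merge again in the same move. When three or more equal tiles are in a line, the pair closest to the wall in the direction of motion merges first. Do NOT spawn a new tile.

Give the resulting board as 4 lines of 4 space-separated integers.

Answer:  2 64  0  0
 8  0  0  0
 4  2  4  0
32  4  2  0

Derivation:
Slide left:
row 0: [0, 2, 64, 0] -> [2, 64, 0, 0]
row 1: [0, 8, 0, 0] -> [8, 0, 0, 0]
row 2: [0, 4, 2, 4] -> [4, 2, 4, 0]
row 3: [32, 0, 4, 2] -> [32, 4, 2, 0]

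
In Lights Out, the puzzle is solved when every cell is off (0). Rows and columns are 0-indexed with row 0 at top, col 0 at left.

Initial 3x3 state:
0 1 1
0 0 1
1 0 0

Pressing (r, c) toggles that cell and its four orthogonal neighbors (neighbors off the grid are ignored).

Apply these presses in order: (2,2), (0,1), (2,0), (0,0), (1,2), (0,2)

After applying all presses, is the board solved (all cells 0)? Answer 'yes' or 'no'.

Answer: yes

Derivation:
After press 1 at (2,2):
0 1 1
0 0 0
1 1 1

After press 2 at (0,1):
1 0 0
0 1 0
1 1 1

After press 3 at (2,0):
1 0 0
1 1 0
0 0 1

After press 4 at (0,0):
0 1 0
0 1 0
0 0 1

After press 5 at (1,2):
0 1 1
0 0 1
0 0 0

After press 6 at (0,2):
0 0 0
0 0 0
0 0 0

Lights still on: 0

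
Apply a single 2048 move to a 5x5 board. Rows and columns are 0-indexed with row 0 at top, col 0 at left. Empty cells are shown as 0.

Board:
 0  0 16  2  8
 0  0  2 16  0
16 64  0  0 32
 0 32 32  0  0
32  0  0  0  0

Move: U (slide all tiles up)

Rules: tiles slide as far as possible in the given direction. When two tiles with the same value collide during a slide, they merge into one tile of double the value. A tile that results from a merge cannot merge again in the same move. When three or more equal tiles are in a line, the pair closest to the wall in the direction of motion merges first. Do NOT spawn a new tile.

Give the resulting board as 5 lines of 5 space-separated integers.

Slide up:
col 0: [0, 0, 16, 0, 32] -> [16, 32, 0, 0, 0]
col 1: [0, 0, 64, 32, 0] -> [64, 32, 0, 0, 0]
col 2: [16, 2, 0, 32, 0] -> [16, 2, 32, 0, 0]
col 3: [2, 16, 0, 0, 0] -> [2, 16, 0, 0, 0]
col 4: [8, 0, 32, 0, 0] -> [8, 32, 0, 0, 0]

Answer: 16 64 16  2  8
32 32  2 16 32
 0  0 32  0  0
 0  0  0  0  0
 0  0  0  0  0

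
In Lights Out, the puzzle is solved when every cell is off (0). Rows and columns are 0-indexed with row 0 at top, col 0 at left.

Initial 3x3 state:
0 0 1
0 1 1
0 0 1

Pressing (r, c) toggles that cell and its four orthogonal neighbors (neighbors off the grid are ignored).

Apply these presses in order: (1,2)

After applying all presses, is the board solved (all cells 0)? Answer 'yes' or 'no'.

After press 1 at (1,2):
0 0 0
0 0 0
0 0 0

Lights still on: 0

Answer: yes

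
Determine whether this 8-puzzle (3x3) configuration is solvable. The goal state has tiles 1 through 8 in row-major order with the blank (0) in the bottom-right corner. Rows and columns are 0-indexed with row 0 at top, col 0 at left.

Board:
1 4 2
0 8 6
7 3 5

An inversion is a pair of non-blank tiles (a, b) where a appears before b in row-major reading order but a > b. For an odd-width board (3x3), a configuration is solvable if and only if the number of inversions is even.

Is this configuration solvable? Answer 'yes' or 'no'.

Inversions (pairs i<j in row-major order where tile[i] > tile[j] > 0): 10
10 is even, so the puzzle is solvable.

Answer: yes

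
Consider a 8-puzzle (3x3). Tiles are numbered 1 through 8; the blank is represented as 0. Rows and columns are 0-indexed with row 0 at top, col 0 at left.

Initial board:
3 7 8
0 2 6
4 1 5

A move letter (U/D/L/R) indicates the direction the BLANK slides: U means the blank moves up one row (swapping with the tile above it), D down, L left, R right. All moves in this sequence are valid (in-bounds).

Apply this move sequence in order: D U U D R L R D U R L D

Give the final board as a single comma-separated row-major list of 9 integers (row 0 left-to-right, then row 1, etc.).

After move 1 (D):
3 7 8
4 2 6
0 1 5

After move 2 (U):
3 7 8
0 2 6
4 1 5

After move 3 (U):
0 7 8
3 2 6
4 1 5

After move 4 (D):
3 7 8
0 2 6
4 1 5

After move 5 (R):
3 7 8
2 0 6
4 1 5

After move 6 (L):
3 7 8
0 2 6
4 1 5

After move 7 (R):
3 7 8
2 0 6
4 1 5

After move 8 (D):
3 7 8
2 1 6
4 0 5

After move 9 (U):
3 7 8
2 0 6
4 1 5

After move 10 (R):
3 7 8
2 6 0
4 1 5

After move 11 (L):
3 7 8
2 0 6
4 1 5

After move 12 (D):
3 7 8
2 1 6
4 0 5

Answer: 3, 7, 8, 2, 1, 6, 4, 0, 5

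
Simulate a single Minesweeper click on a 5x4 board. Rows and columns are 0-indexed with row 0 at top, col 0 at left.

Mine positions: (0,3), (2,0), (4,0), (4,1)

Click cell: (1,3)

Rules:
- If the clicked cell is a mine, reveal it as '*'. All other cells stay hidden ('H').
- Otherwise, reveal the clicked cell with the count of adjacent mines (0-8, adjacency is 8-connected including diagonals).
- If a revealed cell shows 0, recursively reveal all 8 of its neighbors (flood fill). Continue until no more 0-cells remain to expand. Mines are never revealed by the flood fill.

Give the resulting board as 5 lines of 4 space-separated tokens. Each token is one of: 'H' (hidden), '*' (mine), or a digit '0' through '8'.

H H H H
H H H 1
H H H H
H H H H
H H H H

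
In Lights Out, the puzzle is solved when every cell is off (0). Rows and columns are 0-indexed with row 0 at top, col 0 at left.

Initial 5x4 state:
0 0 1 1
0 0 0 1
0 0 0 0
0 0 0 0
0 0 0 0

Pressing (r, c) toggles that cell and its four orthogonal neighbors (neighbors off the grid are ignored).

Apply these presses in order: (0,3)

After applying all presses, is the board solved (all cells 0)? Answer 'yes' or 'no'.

Answer: yes

Derivation:
After press 1 at (0,3):
0 0 0 0
0 0 0 0
0 0 0 0
0 0 0 0
0 0 0 0

Lights still on: 0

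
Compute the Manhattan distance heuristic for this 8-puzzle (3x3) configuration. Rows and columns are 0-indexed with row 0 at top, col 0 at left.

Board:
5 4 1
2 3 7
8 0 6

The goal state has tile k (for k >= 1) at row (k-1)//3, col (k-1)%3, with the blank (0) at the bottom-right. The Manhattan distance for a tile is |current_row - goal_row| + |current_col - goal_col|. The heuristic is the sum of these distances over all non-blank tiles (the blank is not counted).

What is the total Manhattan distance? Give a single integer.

Tile 5: (0,0)->(1,1) = 2
Tile 4: (0,1)->(1,0) = 2
Tile 1: (0,2)->(0,0) = 2
Tile 2: (1,0)->(0,1) = 2
Tile 3: (1,1)->(0,2) = 2
Tile 7: (1,2)->(2,0) = 3
Tile 8: (2,0)->(2,1) = 1
Tile 6: (2,2)->(1,2) = 1
Sum: 2 + 2 + 2 + 2 + 2 + 3 + 1 + 1 = 15

Answer: 15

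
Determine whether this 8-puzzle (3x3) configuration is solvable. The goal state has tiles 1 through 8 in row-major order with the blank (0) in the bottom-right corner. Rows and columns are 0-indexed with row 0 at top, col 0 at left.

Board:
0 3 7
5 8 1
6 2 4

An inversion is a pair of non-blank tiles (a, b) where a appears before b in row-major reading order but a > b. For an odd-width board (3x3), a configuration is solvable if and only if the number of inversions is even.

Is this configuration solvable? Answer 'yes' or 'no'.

Inversions (pairs i<j in row-major order where tile[i] > tile[j] > 0): 16
16 is even, so the puzzle is solvable.

Answer: yes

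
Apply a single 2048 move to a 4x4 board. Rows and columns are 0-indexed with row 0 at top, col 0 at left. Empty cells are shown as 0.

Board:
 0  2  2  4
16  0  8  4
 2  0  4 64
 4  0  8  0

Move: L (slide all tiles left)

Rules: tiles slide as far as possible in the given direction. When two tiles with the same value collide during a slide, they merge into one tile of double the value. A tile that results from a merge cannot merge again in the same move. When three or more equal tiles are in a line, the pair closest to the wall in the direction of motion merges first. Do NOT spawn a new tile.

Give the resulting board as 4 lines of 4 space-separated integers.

Answer:  4  4  0  0
16  8  4  0
 2  4 64  0
 4  8  0  0

Derivation:
Slide left:
row 0: [0, 2, 2, 4] -> [4, 4, 0, 0]
row 1: [16, 0, 8, 4] -> [16, 8, 4, 0]
row 2: [2, 0, 4, 64] -> [2, 4, 64, 0]
row 3: [4, 0, 8, 0] -> [4, 8, 0, 0]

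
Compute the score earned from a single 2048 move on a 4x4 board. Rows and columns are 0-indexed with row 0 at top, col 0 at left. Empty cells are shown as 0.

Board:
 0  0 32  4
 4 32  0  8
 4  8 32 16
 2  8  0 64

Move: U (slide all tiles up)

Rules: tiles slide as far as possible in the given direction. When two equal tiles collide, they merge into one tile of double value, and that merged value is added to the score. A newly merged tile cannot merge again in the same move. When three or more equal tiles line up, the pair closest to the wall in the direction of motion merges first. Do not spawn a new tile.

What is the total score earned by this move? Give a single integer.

Slide up:
col 0: [0, 4, 4, 2] -> [8, 2, 0, 0]  score +8 (running 8)
col 1: [0, 32, 8, 8] -> [32, 16, 0, 0]  score +16 (running 24)
col 2: [32, 0, 32, 0] -> [64, 0, 0, 0]  score +64 (running 88)
col 3: [4, 8, 16, 64] -> [4, 8, 16, 64]  score +0 (running 88)
Board after move:
 8 32 64  4
 2 16  0  8
 0  0  0 16
 0  0  0 64

Answer: 88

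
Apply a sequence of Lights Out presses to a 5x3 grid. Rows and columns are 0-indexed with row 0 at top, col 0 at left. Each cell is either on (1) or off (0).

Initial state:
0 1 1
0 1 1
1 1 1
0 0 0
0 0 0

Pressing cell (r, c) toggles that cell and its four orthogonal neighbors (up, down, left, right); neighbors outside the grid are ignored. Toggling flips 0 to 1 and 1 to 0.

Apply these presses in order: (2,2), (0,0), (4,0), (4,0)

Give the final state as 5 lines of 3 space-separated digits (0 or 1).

Answer: 1 0 1
1 1 0
1 0 0
0 0 1
0 0 0

Derivation:
After press 1 at (2,2):
0 1 1
0 1 0
1 0 0
0 0 1
0 0 0

After press 2 at (0,0):
1 0 1
1 1 0
1 0 0
0 0 1
0 0 0

After press 3 at (4,0):
1 0 1
1 1 0
1 0 0
1 0 1
1 1 0

After press 4 at (4,0):
1 0 1
1 1 0
1 0 0
0 0 1
0 0 0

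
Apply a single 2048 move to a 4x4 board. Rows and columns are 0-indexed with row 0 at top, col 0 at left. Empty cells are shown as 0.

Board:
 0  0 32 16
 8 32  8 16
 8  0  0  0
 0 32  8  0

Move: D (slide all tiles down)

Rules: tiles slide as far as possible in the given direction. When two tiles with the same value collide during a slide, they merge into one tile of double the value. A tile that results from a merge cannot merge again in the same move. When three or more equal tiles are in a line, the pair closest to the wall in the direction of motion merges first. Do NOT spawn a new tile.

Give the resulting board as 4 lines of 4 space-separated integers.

Slide down:
col 0: [0, 8, 8, 0] -> [0, 0, 0, 16]
col 1: [0, 32, 0, 32] -> [0, 0, 0, 64]
col 2: [32, 8, 0, 8] -> [0, 0, 32, 16]
col 3: [16, 16, 0, 0] -> [0, 0, 0, 32]

Answer:  0  0  0  0
 0  0  0  0
 0  0 32  0
16 64 16 32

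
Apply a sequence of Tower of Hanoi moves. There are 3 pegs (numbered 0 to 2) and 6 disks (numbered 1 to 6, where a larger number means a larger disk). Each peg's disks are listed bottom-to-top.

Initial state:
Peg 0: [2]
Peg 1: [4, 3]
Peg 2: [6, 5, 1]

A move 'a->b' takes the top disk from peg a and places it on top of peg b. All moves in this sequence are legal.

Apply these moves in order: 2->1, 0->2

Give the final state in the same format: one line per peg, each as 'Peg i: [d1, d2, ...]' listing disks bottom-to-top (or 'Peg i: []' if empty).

Answer: Peg 0: []
Peg 1: [4, 3, 1]
Peg 2: [6, 5, 2]

Derivation:
After move 1 (2->1):
Peg 0: [2]
Peg 1: [4, 3, 1]
Peg 2: [6, 5]

After move 2 (0->2):
Peg 0: []
Peg 1: [4, 3, 1]
Peg 2: [6, 5, 2]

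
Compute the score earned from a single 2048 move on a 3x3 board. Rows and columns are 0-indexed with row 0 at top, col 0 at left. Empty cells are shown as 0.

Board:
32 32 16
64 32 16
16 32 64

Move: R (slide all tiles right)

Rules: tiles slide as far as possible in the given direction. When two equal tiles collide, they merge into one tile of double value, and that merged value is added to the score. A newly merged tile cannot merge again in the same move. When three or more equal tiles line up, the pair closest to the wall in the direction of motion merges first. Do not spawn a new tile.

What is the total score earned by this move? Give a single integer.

Slide right:
row 0: [32, 32, 16] -> [0, 64, 16]  score +64 (running 64)
row 1: [64, 32, 16] -> [64, 32, 16]  score +0 (running 64)
row 2: [16, 32, 64] -> [16, 32, 64]  score +0 (running 64)
Board after move:
 0 64 16
64 32 16
16 32 64

Answer: 64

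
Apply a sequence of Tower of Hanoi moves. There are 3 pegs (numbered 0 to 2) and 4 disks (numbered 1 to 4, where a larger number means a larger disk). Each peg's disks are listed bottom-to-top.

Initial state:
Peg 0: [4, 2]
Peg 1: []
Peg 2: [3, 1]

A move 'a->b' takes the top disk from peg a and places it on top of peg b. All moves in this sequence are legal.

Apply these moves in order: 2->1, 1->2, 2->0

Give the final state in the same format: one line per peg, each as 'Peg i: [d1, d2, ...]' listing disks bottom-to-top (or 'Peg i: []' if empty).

Answer: Peg 0: [4, 2, 1]
Peg 1: []
Peg 2: [3]

Derivation:
After move 1 (2->1):
Peg 0: [4, 2]
Peg 1: [1]
Peg 2: [3]

After move 2 (1->2):
Peg 0: [4, 2]
Peg 1: []
Peg 2: [3, 1]

After move 3 (2->0):
Peg 0: [4, 2, 1]
Peg 1: []
Peg 2: [3]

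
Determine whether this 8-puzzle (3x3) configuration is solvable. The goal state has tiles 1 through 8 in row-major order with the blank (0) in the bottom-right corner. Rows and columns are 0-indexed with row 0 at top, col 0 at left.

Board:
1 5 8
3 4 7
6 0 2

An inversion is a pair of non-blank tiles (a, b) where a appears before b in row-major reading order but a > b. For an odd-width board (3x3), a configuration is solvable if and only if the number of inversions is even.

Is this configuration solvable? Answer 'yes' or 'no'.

Inversions (pairs i<j in row-major order where tile[i] > tile[j] > 0): 13
13 is odd, so the puzzle is not solvable.

Answer: no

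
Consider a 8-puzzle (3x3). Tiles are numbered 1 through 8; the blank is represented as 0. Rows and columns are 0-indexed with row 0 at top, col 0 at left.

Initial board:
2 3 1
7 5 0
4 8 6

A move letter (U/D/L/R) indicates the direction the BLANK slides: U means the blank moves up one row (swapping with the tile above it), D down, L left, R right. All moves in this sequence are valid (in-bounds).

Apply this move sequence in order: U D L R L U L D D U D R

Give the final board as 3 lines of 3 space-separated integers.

Answer: 7 2 1
4 3 5
8 0 6

Derivation:
After move 1 (U):
2 3 0
7 5 1
4 8 6

After move 2 (D):
2 3 1
7 5 0
4 8 6

After move 3 (L):
2 3 1
7 0 5
4 8 6

After move 4 (R):
2 3 1
7 5 0
4 8 6

After move 5 (L):
2 3 1
7 0 5
4 8 6

After move 6 (U):
2 0 1
7 3 5
4 8 6

After move 7 (L):
0 2 1
7 3 5
4 8 6

After move 8 (D):
7 2 1
0 3 5
4 8 6

After move 9 (D):
7 2 1
4 3 5
0 8 6

After move 10 (U):
7 2 1
0 3 5
4 8 6

After move 11 (D):
7 2 1
4 3 5
0 8 6

After move 12 (R):
7 2 1
4 3 5
8 0 6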